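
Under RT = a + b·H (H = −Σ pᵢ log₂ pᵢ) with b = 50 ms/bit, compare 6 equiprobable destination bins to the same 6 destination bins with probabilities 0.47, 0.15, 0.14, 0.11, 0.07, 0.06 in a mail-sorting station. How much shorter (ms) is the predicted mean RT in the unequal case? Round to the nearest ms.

20 ms

Equiprobable entropy H₀ = log₂ 6 = 2.5850 bits.
Skewed entropy H = −Σ pᵢ log₂ pᵢ = 2.1820 bits.
ΔRT = b·(H₀ − H) = 50 × 0.4030 = 20.15 ms.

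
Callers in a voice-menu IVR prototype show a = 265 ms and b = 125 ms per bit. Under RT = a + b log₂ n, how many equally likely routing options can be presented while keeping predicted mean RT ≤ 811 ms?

20

Set 265 + 125·log₂ n ≤ 811 → log₂ n ≤ (811 − 265)/125 = 4.3680.
So n ≤ 2^4.3680 = 20.649; the largest integer n is 20.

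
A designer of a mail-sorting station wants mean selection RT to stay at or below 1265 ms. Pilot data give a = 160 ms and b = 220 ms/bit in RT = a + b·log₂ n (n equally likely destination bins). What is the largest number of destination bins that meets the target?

32

Set 160 + 220·log₂ n ≤ 1265 → log₂ n ≤ (1265 − 160)/220 = 5.0227.
So n ≤ 2^5.0227 = 32.508; the largest integer n is 32.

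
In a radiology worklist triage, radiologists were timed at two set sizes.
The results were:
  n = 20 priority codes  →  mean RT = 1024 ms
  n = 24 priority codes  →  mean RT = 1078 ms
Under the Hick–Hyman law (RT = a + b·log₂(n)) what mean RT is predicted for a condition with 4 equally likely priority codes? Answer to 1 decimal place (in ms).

Fit slope and intercept:
  b = (1078 − 1024) / (log₂ 24 − log₂ 20) = 54 / (4.5850 − 4.3219) = 205.296 ms/bit
  a = 1024 − 205.296 × 4.3219 = 136.724 ms
Then RT(4) = 136.724 + 205.296 × log₂ 4 = 136.724 + 205.296 × 2 ≈ 547.317 ms.

547.3 ms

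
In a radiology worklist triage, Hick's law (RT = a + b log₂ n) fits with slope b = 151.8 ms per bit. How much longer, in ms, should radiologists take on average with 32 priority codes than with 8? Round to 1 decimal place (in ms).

ΔRT = (a + b log₂ n₂) − (a + b log₂ n₁) = b·(log₂ n₂ − log₂ n₁).
log₂(32) − log₂(8) = log₂(32/8) = log₂(4) = 2.
ΔRT = 151.8 × 2.0000 = 303.600 ms.

303.6 ms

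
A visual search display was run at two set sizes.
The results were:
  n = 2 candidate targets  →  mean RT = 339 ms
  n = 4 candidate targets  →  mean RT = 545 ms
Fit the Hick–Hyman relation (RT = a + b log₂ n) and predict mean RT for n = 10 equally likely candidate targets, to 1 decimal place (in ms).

817.3 ms

RT is linear in log₂ n, so two points fix the line:
  b = (545 − 339) / (log₂ 4 − log₂ 2) = 206 / (2 − 1) = 206.000 ms/bit
  a = 339 − 206.000 × 1 = 133.000 ms
Then RT(10) = 133.000 + 206.000 × log₂ 10 = 133.000 + 206.000 × 3.3219 ≈ 817.317 ms.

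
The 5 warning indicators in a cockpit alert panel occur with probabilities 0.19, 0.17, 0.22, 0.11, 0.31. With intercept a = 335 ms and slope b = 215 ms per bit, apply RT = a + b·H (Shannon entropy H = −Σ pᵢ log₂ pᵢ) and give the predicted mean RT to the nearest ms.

H = 0.19·log₂(1/0.19) + 0.17·log₂(1/0.17) + 0.22·log₂(1/0.22) + 0.11·log₂(1/0.11) + 0.31·log₂(1/0.31) = 2.2445 bits.
RT = 335 + 215 × 2.2445 = 817.56 ms.

818 ms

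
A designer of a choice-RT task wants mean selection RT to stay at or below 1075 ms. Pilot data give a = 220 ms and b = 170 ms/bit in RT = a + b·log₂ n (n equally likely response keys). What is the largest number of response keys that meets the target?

32

Set 220 + 170·log₂ n ≤ 1075 → log₂ n ≤ (1075 − 220)/170 = 5.0294.
So n ≤ 2^5.0294 = 32.659; the largest integer n is 32.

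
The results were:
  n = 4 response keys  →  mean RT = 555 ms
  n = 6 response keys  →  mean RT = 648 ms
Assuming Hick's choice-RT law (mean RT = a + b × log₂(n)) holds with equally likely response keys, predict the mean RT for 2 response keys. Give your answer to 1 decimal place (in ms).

396.0 ms

With log₂ n on the abscissa the relation is linear; from the two conditions:
  b = (648 − 555) / (log₂ 6 − log₂ 4) = 93 / (2.5850 − 2) = 158.985 ms/bit
  a = 555 − 158.985 × 2 = 237.031 ms
Then RT(2) = 237.031 + 158.985 × log₂ 2 = 237.031 + 158.985 × 1 ≈ 396.015 ms.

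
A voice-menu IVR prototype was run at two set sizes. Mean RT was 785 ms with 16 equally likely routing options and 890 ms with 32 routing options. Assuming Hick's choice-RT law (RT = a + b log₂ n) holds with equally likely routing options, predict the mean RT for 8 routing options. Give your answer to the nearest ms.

680 ms

Fit slope and intercept:
  b = (890 − 785) / (log₂ 32 − log₂ 16) = 105 / (5 − 4) = 105 ms/bit
  a = 785 − 105 × 4 = 365 ms
Then RT(8) = 365 + 105 × log₂ 8 = 365 + 105 × 3 ≈ 680.000 ms.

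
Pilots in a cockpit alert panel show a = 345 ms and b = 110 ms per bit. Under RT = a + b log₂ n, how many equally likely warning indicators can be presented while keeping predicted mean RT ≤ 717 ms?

10

110·log₂ n ≤ 717 − 345 = 372, giving log₂ n ≤ 3.3818 and n ≤ 10.424. The largest whole number is 10.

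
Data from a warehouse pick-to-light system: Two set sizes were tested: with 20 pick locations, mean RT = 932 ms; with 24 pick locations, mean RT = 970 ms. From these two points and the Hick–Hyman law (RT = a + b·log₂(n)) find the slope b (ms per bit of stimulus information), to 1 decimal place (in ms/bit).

The slope on a log₂ axis is (970 − 932) / (4.5850 − 4.3219) = 144.468 ms/bit.

144.5 ms/bit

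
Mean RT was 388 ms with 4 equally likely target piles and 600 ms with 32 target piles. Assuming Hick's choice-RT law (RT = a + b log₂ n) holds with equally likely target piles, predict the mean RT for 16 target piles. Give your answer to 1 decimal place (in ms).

Solve the two-equation system in a and b:
  b = (600 − 388) / (log₂ 32 − log₂ 4) = 212 / (5 − 2) = 70.667 ms/bit
  a = 388 − 70.667 × 2 = 246.667 ms
Then RT(16) = 246.667 + 70.667 × log₂ 16 = 246.667 + 70.667 × 4 ≈ 529.333 ms.

529.3 ms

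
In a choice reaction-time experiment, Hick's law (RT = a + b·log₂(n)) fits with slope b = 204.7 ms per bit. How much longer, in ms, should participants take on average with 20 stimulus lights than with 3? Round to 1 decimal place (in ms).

560.3 ms

Only the slope matters, since a is common to both: ΔRT = b·log₂(n₂/n₁).
log₂(20) − log₂(3) = 4.3219 − 1.5850 = 2.7370.
ΔRT = 204.7 × 2.7370 = 560.257 ms.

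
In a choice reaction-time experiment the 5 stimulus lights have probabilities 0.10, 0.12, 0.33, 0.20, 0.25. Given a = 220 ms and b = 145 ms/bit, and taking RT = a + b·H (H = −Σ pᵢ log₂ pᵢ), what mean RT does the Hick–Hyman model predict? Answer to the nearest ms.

Entropy contributions −pᵢ log₂ pᵢ: 0.3322, 0.3671, 0.5278, 0.4644, 0.5000; sum H = 2.1915 bits.
RT = a + bH = 220 + 145·2.1915 = 537.76 ms.

538 ms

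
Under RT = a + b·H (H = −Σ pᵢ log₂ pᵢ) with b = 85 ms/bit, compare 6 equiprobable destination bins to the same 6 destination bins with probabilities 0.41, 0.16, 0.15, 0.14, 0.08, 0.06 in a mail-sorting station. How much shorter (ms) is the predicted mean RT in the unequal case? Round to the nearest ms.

25 ms

Equiprobable entropy H₀ = log₂ 6 = 2.5850 bits.
Skewed entropy H = −Σ pᵢ log₂ pᵢ = 2.2931 bits.
ΔRT = b·(H₀ − H) = 85 × 0.2919 = 24.81 ms.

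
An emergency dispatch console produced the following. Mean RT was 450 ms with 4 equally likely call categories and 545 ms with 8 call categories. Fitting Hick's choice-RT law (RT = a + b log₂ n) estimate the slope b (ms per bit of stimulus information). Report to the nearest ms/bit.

95 ms/bit

Slope: b = (545 − 450) / (log₂ 8 − log₂ 4) = 95/1.0000 = 95 ms/bit.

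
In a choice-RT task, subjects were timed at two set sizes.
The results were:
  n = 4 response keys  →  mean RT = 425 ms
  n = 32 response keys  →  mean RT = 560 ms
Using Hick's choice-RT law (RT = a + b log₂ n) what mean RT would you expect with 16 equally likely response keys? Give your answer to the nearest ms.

Fit slope and intercept:
  b = (560 − 425) / (log₂ 32 − log₂ 4) = 135 / (5 − 2) = 45 ms/bit
  a = 425 − 45 × 2 = 335 ms
Then RT(16) = 335 + 45 × log₂ 16 = 335 + 45 × 4 ≈ 515.000 ms.

515 ms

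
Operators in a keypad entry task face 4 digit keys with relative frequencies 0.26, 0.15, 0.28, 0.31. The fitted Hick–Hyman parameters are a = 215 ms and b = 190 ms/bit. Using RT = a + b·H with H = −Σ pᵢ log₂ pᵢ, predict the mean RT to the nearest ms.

586 ms

H = 0.26·log₂(1/0.26) + 0.15·log₂(1/0.15) + 0.28·log₂(1/0.28) + 0.31·log₂(1/0.31) = 1.9538 bits.
RT = 215 + 190 × 1.9538 = 586.23 ms.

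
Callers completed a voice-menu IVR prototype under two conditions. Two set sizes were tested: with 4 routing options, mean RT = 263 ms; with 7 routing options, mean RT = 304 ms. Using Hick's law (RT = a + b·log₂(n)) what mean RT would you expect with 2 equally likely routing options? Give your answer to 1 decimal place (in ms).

Fit slope and intercept:
  b = (304 − 263) / (log₂ 7 − log₂ 4) = 41 / (2.8074 − 2) = 50.783 ms/bit
  a = 263 − 50.783 × 2 = 161.434 ms
Then RT(2) = 161.434 + 50.783 × log₂ 2 = 161.434 + 50.783 × 1 ≈ 212.217 ms.

212.2 ms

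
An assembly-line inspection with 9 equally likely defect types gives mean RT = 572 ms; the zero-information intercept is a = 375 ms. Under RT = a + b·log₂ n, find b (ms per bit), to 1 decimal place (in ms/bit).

62.1 ms/bit

log₂(9) = 3.1699 bits.
b = (RT − a)/log₂ n = (572 − 375) / 3.1699 = 62.147 ms/bit.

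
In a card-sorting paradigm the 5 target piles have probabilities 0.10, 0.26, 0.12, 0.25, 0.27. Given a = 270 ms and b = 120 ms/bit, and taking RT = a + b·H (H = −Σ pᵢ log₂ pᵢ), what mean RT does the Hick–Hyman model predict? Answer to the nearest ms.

536 ms

H = 0.10·log₂(1/0.10) + 0.26·log₂(1/0.26) + 0.12·log₂(1/0.12) + 0.25·log₂(1/0.25) + 0.27·log₂(1/0.27) = 2.2146 bits.
RT = 270 + 120 × 2.2146 = 535.75 ms.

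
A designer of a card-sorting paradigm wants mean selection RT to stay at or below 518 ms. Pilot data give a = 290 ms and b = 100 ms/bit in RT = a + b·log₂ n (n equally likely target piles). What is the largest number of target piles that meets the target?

100·log₂ n ≤ 518 − 290 = 228, giving log₂ n ≤ 2.2800 and n ≤ 4.857. The largest whole number is 4.

4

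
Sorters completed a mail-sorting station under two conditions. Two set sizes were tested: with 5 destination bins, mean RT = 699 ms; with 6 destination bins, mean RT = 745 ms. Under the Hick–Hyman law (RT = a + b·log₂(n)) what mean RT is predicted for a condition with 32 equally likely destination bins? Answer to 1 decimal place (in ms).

1167.3 ms

Fit slope and intercept:
  b = (745 − 699) / (log₂ 6 − log₂ 5) = 46 / (2.5850 − 2.3219) = 174.882 ms/bit
  a = 699 − 174.882 × 2.3219 = 292.936 ms
Then RT(32) = 292.936 + 174.882 × log₂ 32 = 292.936 + 174.882 × 5 ≈ 1167.347 ms.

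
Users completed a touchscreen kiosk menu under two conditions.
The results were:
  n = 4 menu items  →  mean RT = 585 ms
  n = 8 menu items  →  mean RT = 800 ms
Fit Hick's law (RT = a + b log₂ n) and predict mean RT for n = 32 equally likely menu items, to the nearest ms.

1230 ms

Fit slope and intercept:
  b = (800 − 585) / (log₂ 8 − log₂ 4) = 215 / (3 − 2) = 215 ms/bit
  a = 585 − 215 × 2 = 155 ms
Then RT(32) = 155 + 215 × log₂ 32 = 155 + 215 × 5 ≈ 1230.000 ms.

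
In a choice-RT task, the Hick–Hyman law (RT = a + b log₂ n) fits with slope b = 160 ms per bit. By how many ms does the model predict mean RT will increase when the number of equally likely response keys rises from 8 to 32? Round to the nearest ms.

The intercept a cancels: ΔRT = b·(log₂ n₂ − log₂ n₁) = b·log₂(n₂/n₁).
log₂(32) − log₂(8) = log₂(32/8) = log₂(4) = 2.
ΔRT = 160 × 2.0000 = 320.000 ms.

320 ms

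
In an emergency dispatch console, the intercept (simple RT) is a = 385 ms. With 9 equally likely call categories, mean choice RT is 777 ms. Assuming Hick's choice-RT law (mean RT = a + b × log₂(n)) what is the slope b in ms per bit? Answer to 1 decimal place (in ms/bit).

123.7 ms/bit

log₂(9) = 3.1699 bits.
b = (RT − a)/log₂ n = (777 − 385) / 3.1699 = 123.662 ms/bit.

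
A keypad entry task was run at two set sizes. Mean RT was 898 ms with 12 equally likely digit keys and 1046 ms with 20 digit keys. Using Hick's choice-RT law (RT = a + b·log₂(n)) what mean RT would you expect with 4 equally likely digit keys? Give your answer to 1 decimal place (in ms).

579.7 ms

RT is linear in log₂ n, so two points fix the line:
  b = (1046 − 898) / (log₂ 20 − log₂ 12) = 148 / (4.3219 − 3.5850) = 200.823 ms/bit
  a = 898 − 200.823 × 3.5850 = 178.055 ms
Then RT(4) = 178.055 + 200.823 × log₂ 4 = 178.055 + 200.823 × 2 ≈ 579.702 ms.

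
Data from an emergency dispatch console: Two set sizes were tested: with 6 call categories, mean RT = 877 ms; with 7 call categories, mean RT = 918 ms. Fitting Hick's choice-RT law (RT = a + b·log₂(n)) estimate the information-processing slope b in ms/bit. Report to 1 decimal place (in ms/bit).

b = (RT₂ − RT₁)/(log₂ n₂ − log₂ n₁) = (918 − 877)/(2.8074 − 2.5850) = 184.359 ms/bit.

184.4 ms/bit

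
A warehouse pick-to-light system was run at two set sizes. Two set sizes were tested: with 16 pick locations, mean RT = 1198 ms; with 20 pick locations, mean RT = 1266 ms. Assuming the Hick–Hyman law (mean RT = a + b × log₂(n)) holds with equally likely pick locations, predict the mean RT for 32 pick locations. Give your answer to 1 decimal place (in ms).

1409.2 ms

RT is linear in log₂ n, so two points fix the line:
  b = (1266 − 1198) / (log₂ 20 − log₂ 16) = 68 / (4.3219 − 4) = 211.227 ms/bit
  a = 1198 − 211.227 × 4 = 353.091 ms
Then RT(32) = 353.091 + 211.227 × log₂ 32 = 353.091 + 211.227 × 5 ≈ 1409.227 ms.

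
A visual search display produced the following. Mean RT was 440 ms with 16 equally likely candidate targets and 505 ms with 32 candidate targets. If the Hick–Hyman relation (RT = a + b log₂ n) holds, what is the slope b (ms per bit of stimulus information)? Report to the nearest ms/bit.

65 ms/bit

b = (RT₂ − RT₁)/(log₂ n₂ − log₂ n₁) = (505 − 440)/(5 − 4) = 65 ms/bit.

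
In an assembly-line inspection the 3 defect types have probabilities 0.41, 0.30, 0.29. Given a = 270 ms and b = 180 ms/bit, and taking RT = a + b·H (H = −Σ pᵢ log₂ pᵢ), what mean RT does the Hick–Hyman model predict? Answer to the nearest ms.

H = 0.41·log₂(1/0.41) + 0.30·log₂(1/0.30) + 0.29·log₂(1/0.29) = 1.5664 bits.
RT = 270 + 180 × 1.5664 = 551.95 ms.

552 ms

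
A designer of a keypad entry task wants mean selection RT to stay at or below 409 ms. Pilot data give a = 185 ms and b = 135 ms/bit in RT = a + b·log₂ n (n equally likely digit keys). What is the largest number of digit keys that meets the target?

3

135·log₂ n ≤ 409 − 185 = 224, giving log₂ n ≤ 1.6593 and n ≤ 3.159. The largest whole number is 3.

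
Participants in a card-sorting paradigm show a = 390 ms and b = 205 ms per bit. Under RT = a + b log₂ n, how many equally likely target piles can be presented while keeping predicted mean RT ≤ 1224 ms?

205·log₂ n ≤ 1224 − 390 = 834, giving log₂ n ≤ 4.0683 and n ≤ 16.776. The largest whole number is 16.

16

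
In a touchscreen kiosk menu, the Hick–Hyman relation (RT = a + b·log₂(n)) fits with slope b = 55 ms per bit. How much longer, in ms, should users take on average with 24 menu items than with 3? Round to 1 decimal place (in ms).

165.0 ms

The intercept a cancels: ΔRT = b·(log₂ n₂ − log₂ n₁) = b·log₂(n₂/n₁).
log₂(24) − log₂(3) = log₂(24/3) = log₂(8) = 3.
ΔRT = 55 × 3.0000 = 165.000 ms.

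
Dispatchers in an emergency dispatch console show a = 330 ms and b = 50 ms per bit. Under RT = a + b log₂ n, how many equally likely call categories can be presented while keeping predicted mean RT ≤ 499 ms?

10

Set 330 + 50·log₂ n ≤ 499 → log₂ n ≤ (499 − 330)/50 = 3.3800.
So n ≤ 2^3.3800 = 10.411; the largest integer n is 10.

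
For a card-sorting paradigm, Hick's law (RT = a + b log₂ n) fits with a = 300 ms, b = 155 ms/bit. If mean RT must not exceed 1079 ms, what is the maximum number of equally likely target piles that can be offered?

32

Set 300 + 155·log₂ n ≤ 1079 → log₂ n ≤ (1079 − 300)/155 = 5.0258.
So n ≤ 2^5.0258 = 32.578; the largest integer n is 32.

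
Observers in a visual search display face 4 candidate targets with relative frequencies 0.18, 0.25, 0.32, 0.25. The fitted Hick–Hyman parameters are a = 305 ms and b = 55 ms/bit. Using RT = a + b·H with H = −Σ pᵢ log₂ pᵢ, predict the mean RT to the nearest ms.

H = 0.18·log₂(1/0.18) + 0.25·log₂(1/0.25) + 0.32·log₂(1/0.32) + 0.25·log₂(1/0.25) = 1.9713 bits.
RT = 305 + 55 × 1.9713 = 413.42 ms.

413 ms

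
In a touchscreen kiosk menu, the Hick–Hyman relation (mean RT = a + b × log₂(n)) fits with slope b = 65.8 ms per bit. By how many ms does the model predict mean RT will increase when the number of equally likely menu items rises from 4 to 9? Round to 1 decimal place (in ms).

77.0 ms

Only the slope matters, since a is common to both: ΔRT = b·log₂(n₂/n₁).
log₂(9) − log₂(4) = 3.1699 − 2 = 1.1699.
ΔRT = 65.8 × 1.1699 = 76.981 ms.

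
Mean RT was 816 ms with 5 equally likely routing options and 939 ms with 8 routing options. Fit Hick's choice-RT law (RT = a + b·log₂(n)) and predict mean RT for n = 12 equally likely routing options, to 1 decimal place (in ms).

1045.1 ms

Fit slope and intercept:
  b = (939 − 816) / (log₂ 8 − log₂ 5) = 123 / (3 − 2.3219) = 181.397 ms/bit
  a = 816 − 181.397 × 2.3219 = 394.810 ms
Then RT(12) = 394.810 + 181.397 × log₂ 12 = 394.810 + 181.397 × 3.5850 ≈ 1045.110 ms.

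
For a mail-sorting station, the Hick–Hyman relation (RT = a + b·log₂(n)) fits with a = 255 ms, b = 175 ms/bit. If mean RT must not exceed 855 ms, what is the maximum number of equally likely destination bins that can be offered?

Information budget: (855 − 255)/175 = 3.4286 bits, so n ≤ 2^3.4286 = 10.767 → at most 10.

10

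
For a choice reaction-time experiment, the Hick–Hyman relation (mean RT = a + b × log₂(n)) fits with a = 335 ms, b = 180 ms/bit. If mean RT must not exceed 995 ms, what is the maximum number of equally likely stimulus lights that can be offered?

12

Set 335 + 180·log₂ n ≤ 995 → log₂ n ≤ (995 − 335)/180 = 3.6667.
So n ≤ 2^3.6667 = 12.699; the largest integer n is 12.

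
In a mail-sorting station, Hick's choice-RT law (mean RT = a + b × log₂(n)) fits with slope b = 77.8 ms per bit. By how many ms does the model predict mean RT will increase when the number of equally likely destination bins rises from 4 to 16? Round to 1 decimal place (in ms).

155.6 ms

ΔRT = (a + b log₂ n₂) − (a + b log₂ n₁) = b·(log₂ n₂ − log₂ n₁).
log₂(16) − log₂(4) = log₂(16/4) = log₂(4) = 2.
ΔRT = 77.8 × 2.0000 = 155.600 ms.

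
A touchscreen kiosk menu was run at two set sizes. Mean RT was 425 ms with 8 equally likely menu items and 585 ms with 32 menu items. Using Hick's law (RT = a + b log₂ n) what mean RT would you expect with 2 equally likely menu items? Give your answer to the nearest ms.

265 ms

Solve the two-equation system in a and b:
  b = (585 − 425) / (log₂ 32 − log₂ 8) = 160 / (5 − 3) = 80 ms/bit
  a = 425 − 80 × 3 = 185 ms
Then RT(2) = 185 + 80 × log₂ 2 = 185 + 80 × 1 ≈ 265.000 ms.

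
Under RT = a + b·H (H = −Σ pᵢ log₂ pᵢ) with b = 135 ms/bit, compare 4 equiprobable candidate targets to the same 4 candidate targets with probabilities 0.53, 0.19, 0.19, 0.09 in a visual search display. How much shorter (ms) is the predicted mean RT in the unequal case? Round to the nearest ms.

The RT saving is b·ΔH. Equiprobable H₀ = log₂(4) = 2.0000 bits; with the given probabilities H = 1.7086 bits.
b·(H₀ − H) = 135 × (2.0000 − 1.7086) = 39.35 ms.

39 ms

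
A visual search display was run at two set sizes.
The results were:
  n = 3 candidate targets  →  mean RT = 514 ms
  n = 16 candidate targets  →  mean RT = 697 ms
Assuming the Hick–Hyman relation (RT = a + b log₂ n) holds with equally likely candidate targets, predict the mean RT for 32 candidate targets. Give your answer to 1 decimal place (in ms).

772.8 ms

With log₂ n on the abscissa the relation is linear; from the two conditions:
  b = (697 − 514) / (log₂ 16 − log₂ 3) = 183 / (4 − 1.5850) = 75.775 ms/bit
  a = 514 − 75.775 × 1.5850 = 393.899 ms
Then RT(32) = 393.899 + 75.775 × log₂ 32 = 393.899 + 75.775 × 5 ≈ 772.775 ms.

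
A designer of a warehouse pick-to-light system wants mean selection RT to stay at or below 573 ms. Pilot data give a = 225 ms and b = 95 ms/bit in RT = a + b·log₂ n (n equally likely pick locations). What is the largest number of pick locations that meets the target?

12

Information budget: (573 − 225)/95 = 3.6632 bits, so n ≤ 2^3.6632 = 12.668 → at most 12.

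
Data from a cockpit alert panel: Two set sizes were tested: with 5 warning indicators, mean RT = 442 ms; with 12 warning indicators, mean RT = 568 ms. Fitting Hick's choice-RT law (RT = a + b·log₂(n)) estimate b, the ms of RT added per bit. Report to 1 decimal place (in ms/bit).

The slope on a log₂ axis is (568 − 442) / (3.5850 − 2.3219) = 99.760 ms/bit.

99.8 ms/bit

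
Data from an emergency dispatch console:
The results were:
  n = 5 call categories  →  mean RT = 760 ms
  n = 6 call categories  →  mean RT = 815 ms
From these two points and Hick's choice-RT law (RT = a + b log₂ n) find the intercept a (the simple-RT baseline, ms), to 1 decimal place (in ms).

274.5 ms

Slope: b = (815 − 760) / (log₂ 6 − log₂ 5) = 55/0.2630 = 209.098 ms/bit.
a = RT₁ − b·log₂ n₁ = 760 − 209.098 × 2.3219 = 274.489 ms.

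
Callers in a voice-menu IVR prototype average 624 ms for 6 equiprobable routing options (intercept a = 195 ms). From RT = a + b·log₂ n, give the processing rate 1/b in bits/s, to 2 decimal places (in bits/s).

Choice component = 624 − 195 = 429 ms over log₂(6) = 2.5850 bits.
b = 429 / 2.5850 = 165.960 ms/bit, so 1/b = 6.026 bits/s.

6.03 bits/s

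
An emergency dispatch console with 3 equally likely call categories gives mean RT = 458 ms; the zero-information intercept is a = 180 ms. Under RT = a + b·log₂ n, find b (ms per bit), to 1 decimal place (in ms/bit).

log₂(3) = 1.5850 bits.
b = (RT − a)/log₂ n = (458 − 180) / 1.5850 = 175.398 ms/bit.

175.4 ms/bit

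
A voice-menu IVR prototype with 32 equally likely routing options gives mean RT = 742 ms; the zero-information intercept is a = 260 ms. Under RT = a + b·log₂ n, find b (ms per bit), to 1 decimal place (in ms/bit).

96.4 ms/bit

b = (742 − 260) / log₂(32) = 482 / 5 = 96.400 ms/bit.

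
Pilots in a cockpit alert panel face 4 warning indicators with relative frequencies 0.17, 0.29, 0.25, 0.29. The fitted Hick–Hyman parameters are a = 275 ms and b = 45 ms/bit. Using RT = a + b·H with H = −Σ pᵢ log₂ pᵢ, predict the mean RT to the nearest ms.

364 ms

Entropy contributions −pᵢ log₂ pᵢ: 0.4346, 0.5179, 0.5000, 0.5179; sum H = 1.9704 bits.
RT = a + bH = 275 + 45·1.9704 = 363.67 ms.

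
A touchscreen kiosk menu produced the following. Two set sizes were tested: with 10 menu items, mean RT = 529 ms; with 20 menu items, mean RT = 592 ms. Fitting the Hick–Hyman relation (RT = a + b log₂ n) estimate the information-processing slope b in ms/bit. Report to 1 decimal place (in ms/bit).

b = (RT₂ − RT₁)/(log₂ n₂ − log₂ n₁) = (592 − 529)/(4.3219 − 3.3219) = 63.000 ms/bit.

63.0 ms/bit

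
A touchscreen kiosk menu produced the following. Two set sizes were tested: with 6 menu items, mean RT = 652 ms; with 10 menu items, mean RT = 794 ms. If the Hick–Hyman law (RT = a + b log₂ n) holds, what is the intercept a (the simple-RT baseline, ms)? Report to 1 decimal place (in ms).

The slope on a log₂ axis is (794 − 652) / (3.3219 − 2.5850) = 192.682 ms/bit.
a = RT₁ − b·log₂ n₁ = 652 − 192.682 × 2.5850 = 153.924 ms.

153.9 ms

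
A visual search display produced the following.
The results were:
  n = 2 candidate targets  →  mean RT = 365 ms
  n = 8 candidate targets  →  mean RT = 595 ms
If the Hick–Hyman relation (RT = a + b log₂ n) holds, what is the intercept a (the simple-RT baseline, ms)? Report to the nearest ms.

Slope: b = (595 − 365) / (log₂ 8 − log₂ 2) = 230/2.0000 = 115 ms/bit.
Intercept: a = 365 − 115·log₂(2) = 250.000 ms.

250 ms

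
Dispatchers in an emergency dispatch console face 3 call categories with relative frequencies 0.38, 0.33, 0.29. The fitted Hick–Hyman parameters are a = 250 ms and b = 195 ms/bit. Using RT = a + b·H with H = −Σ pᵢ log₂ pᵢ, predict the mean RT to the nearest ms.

557 ms

Entropy contributions −pᵢ log₂ pᵢ: 0.5305, 0.5278, 0.5179; sum H = 1.5762 bits.
RT = a + bH = 250 + 195·1.5762 = 557.35 ms.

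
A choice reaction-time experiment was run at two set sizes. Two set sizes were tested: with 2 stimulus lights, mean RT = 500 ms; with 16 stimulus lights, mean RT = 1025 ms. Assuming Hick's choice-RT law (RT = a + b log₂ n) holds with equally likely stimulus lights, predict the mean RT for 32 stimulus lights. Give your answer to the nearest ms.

1200 ms

With log₂ n on the abscissa the relation is linear; from the two conditions:
  b = (1025 − 500) / (log₂ 16 − log₂ 2) = 525 / (4 − 1) = 175 ms/bit
  a = 500 − 175 × 1 = 325 ms
Then RT(32) = 325 + 175 × log₂ 32 = 325 + 175 × 5 ≈ 1200.000 ms.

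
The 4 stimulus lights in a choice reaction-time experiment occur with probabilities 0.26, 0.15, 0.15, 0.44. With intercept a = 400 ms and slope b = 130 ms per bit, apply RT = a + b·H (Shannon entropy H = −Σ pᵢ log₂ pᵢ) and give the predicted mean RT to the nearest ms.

Entropy contributions −pᵢ log₂ pᵢ: 0.5053, 0.4105, 0.4105, 0.5211; sum H = 1.8475 bits.
RT = a + bH = 400 + 130·1.8475 = 640.18 ms.

640 ms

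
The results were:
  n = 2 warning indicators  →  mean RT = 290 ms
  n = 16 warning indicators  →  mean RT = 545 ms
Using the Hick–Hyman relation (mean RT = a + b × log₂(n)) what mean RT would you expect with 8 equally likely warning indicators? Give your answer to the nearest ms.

460 ms

Fit slope and intercept:
  b = (545 − 290) / (log₂ 16 − log₂ 2) = 255 / (4 − 1) = 85 ms/bit
  a = 290 − 85 × 1 = 205 ms
Then RT(8) = 205 + 85 × log₂ 8 = 205 + 85 × 3 ≈ 460.000 ms.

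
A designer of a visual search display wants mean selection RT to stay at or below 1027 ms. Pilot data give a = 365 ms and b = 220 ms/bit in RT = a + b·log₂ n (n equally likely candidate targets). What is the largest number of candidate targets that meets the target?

Set 365 + 220·log₂ n ≤ 1027 → log₂ n ≤ (1027 − 365)/220 = 3.0091.
So n ≤ 2^3.0091 = 8.051; the largest integer n is 8.

8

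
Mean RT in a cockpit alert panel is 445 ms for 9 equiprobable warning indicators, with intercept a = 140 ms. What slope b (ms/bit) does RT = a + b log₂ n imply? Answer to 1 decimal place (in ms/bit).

log₂(9) = 3.1699 bits.
b = (RT − a)/log₂ n = (445 − 140) / 3.1699 = 96.217 ms/bit.

96.2 ms/bit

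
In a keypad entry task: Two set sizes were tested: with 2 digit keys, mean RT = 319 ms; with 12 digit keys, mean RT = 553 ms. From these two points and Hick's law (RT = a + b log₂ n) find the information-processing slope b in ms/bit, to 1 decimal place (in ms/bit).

90.5 ms/bit

The slope on a log₂ axis is (553 − 319) / (3.5850 − 1) = 90.524 ms/bit.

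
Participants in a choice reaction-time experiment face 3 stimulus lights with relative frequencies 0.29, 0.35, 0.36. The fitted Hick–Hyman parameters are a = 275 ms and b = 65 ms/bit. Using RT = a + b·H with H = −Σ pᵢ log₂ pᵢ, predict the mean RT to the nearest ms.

378 ms

Entropy contributions −pᵢ log₂ pᵢ: 0.5179, 0.5301, 0.5306; sum H = 1.5786 bits.
RT = a + bH = 275 + 65·1.5786 = 377.61 ms.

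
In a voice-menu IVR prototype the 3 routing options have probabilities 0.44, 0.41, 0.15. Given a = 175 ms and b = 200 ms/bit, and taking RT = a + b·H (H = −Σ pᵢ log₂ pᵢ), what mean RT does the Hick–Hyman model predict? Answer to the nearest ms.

467 ms

H = 0.44·log₂(1/0.44) + 0.41·log₂(1/0.41) + 0.15·log₂(1/0.15) = 1.4591 bits.
RT = 175 + 200 × 1.4591 = 466.82 ms.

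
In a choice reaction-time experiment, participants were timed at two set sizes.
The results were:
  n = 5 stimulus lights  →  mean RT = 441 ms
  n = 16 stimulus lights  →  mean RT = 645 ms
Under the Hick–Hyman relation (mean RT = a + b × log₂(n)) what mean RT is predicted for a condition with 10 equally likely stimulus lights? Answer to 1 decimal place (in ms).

Solve the two-equation system in a and b:
  b = (645 − 441) / (log₂ 16 − log₂ 5) = 204 / (4 − 2.3219) = 121.568 ms/bit
  a = 441 − 121.568 × 2.3219 = 158.728 ms
Then RT(10) = 158.728 + 121.568 × log₂ 10 = 158.728 + 121.568 × 3.3219 ≈ 562.568 ms.

562.6 ms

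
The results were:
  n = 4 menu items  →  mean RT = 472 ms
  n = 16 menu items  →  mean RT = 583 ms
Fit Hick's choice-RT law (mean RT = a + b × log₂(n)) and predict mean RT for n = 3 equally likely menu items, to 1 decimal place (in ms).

449.0 ms

Solve the two-equation system in a and b:
  b = (583 − 472) / (log₂ 16 − log₂ 4) = 111 / (4 − 2) = 55.500 ms/bit
  a = 472 − 55.500 × 2 = 361.000 ms
Then RT(3) = 361.000 + 55.500 × log₂ 3 = 361.000 + 55.500 × 1.5850 ≈ 448.965 ms.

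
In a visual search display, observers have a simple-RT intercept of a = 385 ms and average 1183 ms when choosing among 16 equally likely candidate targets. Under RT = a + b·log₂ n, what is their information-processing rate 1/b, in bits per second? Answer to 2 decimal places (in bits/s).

5.01 bits/s

b = (1183 − 385)/log₂ 16 = 798/4 = 199.500 ms per bit = 0.19950 s/bit; the reciprocal is 5.013 bits/s.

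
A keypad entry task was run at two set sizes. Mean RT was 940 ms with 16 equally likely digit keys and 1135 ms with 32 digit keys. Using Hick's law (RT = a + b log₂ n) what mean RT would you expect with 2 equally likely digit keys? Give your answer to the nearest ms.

355 ms

RT is linear in log₂ n, so two points fix the line:
  b = (1135 − 940) / (log₂ 32 − log₂ 16) = 195 / (5 − 4) = 195 ms/bit
  a = 940 − 195 × 4 = 160 ms
Then RT(2) = 160 + 195 × log₂ 2 = 160 + 195 × 1 ≈ 355.000 ms.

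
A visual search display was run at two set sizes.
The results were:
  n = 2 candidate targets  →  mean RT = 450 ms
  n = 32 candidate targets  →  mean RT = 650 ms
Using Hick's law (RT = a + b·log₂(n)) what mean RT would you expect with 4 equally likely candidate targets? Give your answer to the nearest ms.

Fit slope and intercept:
  b = (650 − 450) / (log₂ 32 − log₂ 2) = 200 / (5 − 1) = 50 ms/bit
  a = 450 − 50 × 1 = 400 ms
Then RT(4) = 400 + 50 × log₂ 4 = 400 + 50 × 2 ≈ 500.000 ms.

500 ms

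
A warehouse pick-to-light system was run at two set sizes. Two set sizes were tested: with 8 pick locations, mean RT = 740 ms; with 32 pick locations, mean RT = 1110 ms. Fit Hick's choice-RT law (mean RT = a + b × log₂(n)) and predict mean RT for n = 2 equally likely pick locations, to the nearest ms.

Solve the two-equation system in a and b:
  b = (1110 − 740) / (log₂ 32 − log₂ 8) = 370 / (5 − 3) = 185 ms/bit
  a = 740 − 185 × 3 = 185 ms
Then RT(2) = 185 + 185 × log₂ 2 = 185 + 185 × 1 ≈ 370.000 ms.

370 ms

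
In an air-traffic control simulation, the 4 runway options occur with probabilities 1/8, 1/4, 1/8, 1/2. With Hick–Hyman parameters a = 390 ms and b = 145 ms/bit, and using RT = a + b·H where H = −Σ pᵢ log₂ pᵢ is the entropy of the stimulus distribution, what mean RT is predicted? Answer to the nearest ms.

644 ms

Each term −pᵢ log₂ pᵢ: 0.125·3 + 0.25·2 + 0.125·3 + 0.5·1; summed, H = 1.750 bits.
Mean RT = a + bH = 390 + 145·1.750 = 643.75 ms.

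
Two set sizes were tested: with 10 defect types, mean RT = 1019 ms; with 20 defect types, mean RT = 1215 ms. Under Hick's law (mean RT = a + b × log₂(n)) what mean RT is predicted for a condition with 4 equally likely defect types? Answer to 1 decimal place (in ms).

759.9 ms

Fit slope and intercept:
  b = (1215 − 1019) / (log₂ 20 − log₂ 10) = 196 / (4.3219 − 3.3219) = 196.000 ms/bit
  a = 1019 − 196.000 × 3.3219 = 367.902 ms
Then RT(4) = 367.902 + 196.000 × log₂ 4 = 367.902 + 196.000 × 2 ≈ 759.902 ms.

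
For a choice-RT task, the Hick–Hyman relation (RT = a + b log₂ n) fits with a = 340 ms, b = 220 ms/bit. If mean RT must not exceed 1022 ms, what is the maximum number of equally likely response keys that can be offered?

8

220·log₂ n ≤ 1022 − 340 = 682, giving log₂ n ≤ 3.1000 and n ≤ 8.574. The largest whole number is 8.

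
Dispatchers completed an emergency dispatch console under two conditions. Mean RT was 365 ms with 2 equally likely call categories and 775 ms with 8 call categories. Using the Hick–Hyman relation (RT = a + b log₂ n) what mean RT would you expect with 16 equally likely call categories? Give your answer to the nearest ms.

980 ms

With log₂ n on the abscissa the relation is linear; from the two conditions:
  b = (775 − 365) / (log₂ 8 − log₂ 2) = 410 / (3 − 1) = 205 ms/bit
  a = 365 − 205 × 1 = 160 ms
Then RT(16) = 160 + 205 × log₂ 16 = 160 + 205 × 4 ≈ 980.000 ms.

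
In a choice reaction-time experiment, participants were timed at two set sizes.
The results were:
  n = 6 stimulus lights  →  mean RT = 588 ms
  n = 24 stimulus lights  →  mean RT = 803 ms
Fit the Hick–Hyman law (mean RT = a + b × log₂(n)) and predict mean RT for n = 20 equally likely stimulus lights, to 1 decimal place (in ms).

RT is linear in log₂ n, so two points fix the line:
  b = (803 − 588) / (log₂ 24 − log₂ 6) = 215 / (4.5850 − 2.5850) = 107.500 ms/bit
  a = 588 − 107.500 × 2.5850 = 310.117 ms
Then RT(20) = 310.117 + 107.500 × log₂ 20 = 310.117 + 107.500 × 4.3219 ≈ 774.724 ms.

774.7 ms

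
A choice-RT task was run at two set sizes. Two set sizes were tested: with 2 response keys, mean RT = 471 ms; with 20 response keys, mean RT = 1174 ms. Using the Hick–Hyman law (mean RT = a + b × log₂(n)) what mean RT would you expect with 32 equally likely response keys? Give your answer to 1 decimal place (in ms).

1317.5 ms

With log₂ n on the abscissa the relation is linear; from the two conditions:
  b = (1174 − 471) / (log₂ 20 − log₂ 2) = 703 / (4.3219 − 1) = 211.624 ms/bit
  a = 471 − 211.624 × 1 = 259.376 ms
Then RT(32) = 259.376 + 211.624 × log₂ 32 = 259.376 + 211.624 × 5 ≈ 1317.496 ms.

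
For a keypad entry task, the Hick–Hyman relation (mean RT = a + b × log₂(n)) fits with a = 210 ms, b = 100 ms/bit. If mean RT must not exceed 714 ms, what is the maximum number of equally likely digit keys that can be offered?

Information budget: (714 − 210)/100 = 5.0400 bits, so n ≤ 2^5.0400 = 32.900 → at most 32.

32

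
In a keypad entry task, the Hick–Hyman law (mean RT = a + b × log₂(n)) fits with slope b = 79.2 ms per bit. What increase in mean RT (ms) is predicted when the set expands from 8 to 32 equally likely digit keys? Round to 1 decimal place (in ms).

The intercept a cancels: ΔRT = b·(log₂ n₂ − log₂ n₁) = b·log₂(n₂/n₁).
log₂(32) − log₂(8) = log₂(32/8) = log₂(4) = 2.
ΔRT = 79.2 × 2.0000 = 158.400 ms.

158.4 ms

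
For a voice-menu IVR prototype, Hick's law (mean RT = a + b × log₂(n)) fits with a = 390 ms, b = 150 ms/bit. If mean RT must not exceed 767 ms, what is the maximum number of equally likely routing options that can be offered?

5

Information budget: (767 − 390)/150 = 2.5133 bits, so n ≤ 2^2.5133 = 5.709 → at most 5.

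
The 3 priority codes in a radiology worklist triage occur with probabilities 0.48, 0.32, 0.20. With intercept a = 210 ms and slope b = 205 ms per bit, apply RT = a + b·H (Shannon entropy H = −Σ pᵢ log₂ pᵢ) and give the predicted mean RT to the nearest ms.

517 ms

H = 0.48·log₂(1/0.48) + 0.32·log₂(1/0.32) + 0.20·log₂(1/0.20) = 1.4987 bits.
RT = 210 + 205 × 1.4987 = 517.23 ms.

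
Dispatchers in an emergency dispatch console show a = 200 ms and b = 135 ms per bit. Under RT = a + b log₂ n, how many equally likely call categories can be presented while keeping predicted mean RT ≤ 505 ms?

135·log₂ n ≤ 505 − 200 = 305, giving log₂ n ≤ 2.2593 and n ≤ 4.787. The largest whole number is 4.

4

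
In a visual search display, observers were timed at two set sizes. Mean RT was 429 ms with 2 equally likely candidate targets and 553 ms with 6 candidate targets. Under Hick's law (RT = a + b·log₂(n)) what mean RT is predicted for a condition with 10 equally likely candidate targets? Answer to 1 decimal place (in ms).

610.7 ms

Solve the two-equation system in a and b:
  b = (553 − 429) / (log₂ 6 − log₂ 2) = 124 / (2.5850 − 1) = 78.235 ms/bit
  a = 429 − 78.235 × 1 = 350.765 ms
Then RT(10) = 350.765 + 78.235 × log₂ 10 = 350.765 + 78.235 × 3.3219 ≈ 610.657 ms.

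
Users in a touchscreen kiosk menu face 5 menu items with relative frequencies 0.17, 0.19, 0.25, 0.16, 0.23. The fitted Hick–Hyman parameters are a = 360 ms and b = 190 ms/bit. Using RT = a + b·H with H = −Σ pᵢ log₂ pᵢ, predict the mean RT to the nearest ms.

H = 0.17·log₂(1/0.17) + 0.19·log₂(1/0.19) + 0.25·log₂(1/0.25) + 0.16·log₂(1/0.16) + 0.23·log₂(1/0.23) = 2.3005 bits.
RT = 360 + 190 × 2.3005 = 797.09 ms.

797 ms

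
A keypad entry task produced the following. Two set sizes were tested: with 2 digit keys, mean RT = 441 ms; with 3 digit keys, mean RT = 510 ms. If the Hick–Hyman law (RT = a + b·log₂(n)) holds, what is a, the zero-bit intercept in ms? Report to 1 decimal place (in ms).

323.0 ms

Slope: b = (510 − 441) / (log₂ 3 − log₂ 2) = 69/0.5850 = 117.956 ms/bit.
Intercept: a = 441 − 117.956·log₂(2) = 323.044 ms.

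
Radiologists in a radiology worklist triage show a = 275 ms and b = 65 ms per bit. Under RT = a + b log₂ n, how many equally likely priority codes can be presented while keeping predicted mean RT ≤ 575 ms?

Information budget: (575 − 275)/65 = 4.6154 bits, so n ≤ 2^4.6154 = 24.511 → at most 24.

24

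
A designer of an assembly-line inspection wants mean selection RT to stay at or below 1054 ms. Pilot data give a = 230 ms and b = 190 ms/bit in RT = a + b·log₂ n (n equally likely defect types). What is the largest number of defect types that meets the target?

190·log₂ n ≤ 1054 − 230 = 824, giving log₂ n ≤ 4.3368 and n ≤ 20.208. The largest whole number is 20.

20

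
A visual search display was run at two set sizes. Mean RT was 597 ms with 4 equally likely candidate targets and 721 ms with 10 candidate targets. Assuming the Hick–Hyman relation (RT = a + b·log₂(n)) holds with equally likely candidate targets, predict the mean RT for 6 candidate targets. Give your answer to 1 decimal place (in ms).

Fit slope and intercept:
  b = (721 − 597) / (log₂ 10 − log₂ 4) = 124 / (3.3219 − 2) = 93.802 ms/bit
  a = 597 − 93.802 × 2 = 409.395 ms
Then RT(6) = 409.395 + 93.802 × log₂ 6 = 409.395 + 93.802 × 2.5850 ≈ 651.871 ms.

651.9 ms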